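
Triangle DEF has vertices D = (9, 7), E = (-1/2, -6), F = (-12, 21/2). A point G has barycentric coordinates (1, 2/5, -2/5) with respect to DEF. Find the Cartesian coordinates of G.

(68/5, 2/5)

G = 1·D + (2/5)·E + (-2/5)·F.
x-coordinate: 1·9 + (2/5)·(-1/2) + (-2/5)·(-12) = 68/5.
y-coordinate: 1·7 + (2/5)·(-6) + (-2/5)·(21/2) = 2/5.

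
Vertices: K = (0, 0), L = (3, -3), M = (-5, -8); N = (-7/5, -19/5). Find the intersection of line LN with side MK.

(-5/2, -4)

Barycentric coordinates of N with respect to KLM: (2/5, 1/5, 2/5).
On side MK the L-coordinate is zero; dropping N's L-weight 1/5 and renormalizing the remaining 2/5 : 2/5 gives weights 1/2, 1/2 on M, K.
J = (1/2)·(-5, -8) + (1/2)·(0, 0) = (-5/2, -4).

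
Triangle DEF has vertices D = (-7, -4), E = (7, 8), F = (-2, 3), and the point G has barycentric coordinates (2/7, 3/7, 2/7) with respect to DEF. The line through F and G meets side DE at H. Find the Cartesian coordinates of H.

(7/5, 16/5)

Line FG meets DE where the F-coordinate vanishes; zeroing G's F-weight and renormalizing leaves D, E-weights 2/7 : 3/7 → (2/5, 3/5).
So H = (2/5)·D + (3/5)·E = (7/5, 16/5).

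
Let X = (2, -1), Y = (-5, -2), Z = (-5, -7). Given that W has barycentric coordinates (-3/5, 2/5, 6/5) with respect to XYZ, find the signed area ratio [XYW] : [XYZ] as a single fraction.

6/5

The signed ratio [XYW]/[XYZ] equals the barycentric coordinate of W at vertex Z, which is 6/5.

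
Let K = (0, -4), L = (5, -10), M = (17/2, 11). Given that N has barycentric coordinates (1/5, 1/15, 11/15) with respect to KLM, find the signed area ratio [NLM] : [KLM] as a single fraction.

The signed ratio [NLM]/[KLM] equals the barycentric coordinate of N at vertex K, which is 1/5.

1/5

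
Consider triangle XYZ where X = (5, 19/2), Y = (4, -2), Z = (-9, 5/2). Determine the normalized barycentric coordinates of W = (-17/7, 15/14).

Signed area of the reference triangle: [XYZ] = ½·(5·(-2−(5/2)) + 4·(5/2−(19/2)) + (-9)·(19/2−(-2))) = ½·(-45/2 − 28 − 207/2) = -77.
[WYZ] = ½·((-17/7)·(-2−(5/2)) + 4·(5/2−(15/14)) + (-9)·(15/14−(-2))) = ½·(153/14 + 40/7 − 387/14) = -11/2, so the X-coordinate is (-11/2)/(-77) = 1/14.
[XWZ] = ½·(5·(15/14−(5/2)) + (-17/7)·(5/2−(19/2)) + (-9)·(19/2−(15/14))) = ½·(-50/7 + 17 − 531/7) = -33, so the Y-coordinate is 3/7.
[XYW] = ½·(5·(-2−(15/14)) + 4·(15/14−(19/2)) + (-17/7)·(19/2−(-2))) = ½·(-215/14 − 236/7 − 391/14) = -77/2, so the Z-coordinate is 1/2.

(1/14, 3/7, 1/2)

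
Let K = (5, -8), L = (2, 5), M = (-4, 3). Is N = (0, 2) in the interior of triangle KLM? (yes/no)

Barycentric coordinates of N: (1/6, 5/12, 5/12).
The three coordinates are positive, positive, positive; a point is interior exactly when all three are positive.

yes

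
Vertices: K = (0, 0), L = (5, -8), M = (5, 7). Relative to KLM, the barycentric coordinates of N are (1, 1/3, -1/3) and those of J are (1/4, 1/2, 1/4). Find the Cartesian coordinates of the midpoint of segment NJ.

Barycentric coordinates of the midpoint are the average: (5/8, 5/12, -1/24).
Converting: (5/8)·K + (5/12)·L + (-1/24)·M = (15/8, -29/8).

(15/8, -29/8)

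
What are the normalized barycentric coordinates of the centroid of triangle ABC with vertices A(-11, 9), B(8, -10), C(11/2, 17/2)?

The centroid is the average of the vertices, so each weight is 1/3.

(1/3, 1/3, 1/3)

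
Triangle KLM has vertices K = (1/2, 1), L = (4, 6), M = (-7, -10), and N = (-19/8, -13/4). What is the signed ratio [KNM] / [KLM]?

1/4

[KLM] = ½·((1/2)·(6−(-10)) + 4·(-10−1) + (-7)·(1−6)) = ½·(8 − 44 + 35) = -1/2.
[KNM] = ½·((1/2)·(-13/4−(-10)) + (-19/8)·(-10−1) + (-7)·(1−(-13/4))) = ½·(27/8 + 209/8 − 119/4) = -1/8, so the ratio is (-1/8)/(-1/2) = 1/4.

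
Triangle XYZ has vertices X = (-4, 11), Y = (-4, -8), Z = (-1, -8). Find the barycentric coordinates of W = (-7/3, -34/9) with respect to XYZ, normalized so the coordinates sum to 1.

Signed area of the reference triangle: [XYZ] = ½·((-4)·(-8−(-8)) + (-4)·(-8−11) + (-1)·(11−(-8))) = ½·(0 + 76 − 19) = 57/2.
[WYZ] = ½·((-7/3)·(-8−(-8)) + (-4)·(-8−(-34/9)) + (-1)·(-34/9−(-8))) = ½·(0 + 152/9 − 38/9) = 19/3, so the X-coordinate is (19/3)/(57/2) = 2/9.
[XWZ] = ½·((-4)·(-34/9−(-8)) + (-7/3)·(-8−11) + (-1)·(11−(-34/9))) = ½·(-152/9 + 133/3 − 133/9) = 19/3, so the Y-coordinate is 2/9.
[XYW] = ½·((-4)·(-8−(-34/9)) + (-4)·(-34/9−11) + (-7/3)·(11−(-8))) = ½·(152/9 + 532/9 − 133/3) = 95/6, so the Z-coordinate is 5/9.

(2/9, 2/9, 5/9)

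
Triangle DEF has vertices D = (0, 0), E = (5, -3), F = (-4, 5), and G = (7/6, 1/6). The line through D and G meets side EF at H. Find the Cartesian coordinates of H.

Barycentric coordinates of G with respect to DEF: (1/6, 1/2, 1/3).
On side EF the D-coordinate is zero; dropping G's D-weight 1/6 and renormalizing the remaining 1/2 : 1/3 gives weights 3/5, 2/5 on E, F.
H = (3/5)·(5, -3) + (2/5)·(-4, 5) = (7/5, 1/5).

(7/5, 1/5)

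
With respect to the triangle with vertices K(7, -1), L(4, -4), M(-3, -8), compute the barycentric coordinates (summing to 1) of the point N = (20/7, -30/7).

Signed area of the reference triangle: [KLM] = ½·(7·(-4−(-8)) + 4·(-8−(-1)) + (-3)·(-1−(-4))) = ½·(28 − 28 − 9) = -9/2.
[NLM] = ½·((20/7)·(-4−(-8)) + 4·(-8−(-30/7)) + (-3)·(-30/7−(-4))) = ½·(80/7 − 104/7 + 6/7) = -9/7, so the K-coordinate is (-9/7)/(-9/2) = 2/7.
[KNM] = ½·(7·(-30/7−(-8)) + (20/7)·(-8−(-1)) + (-3)·(-1−(-30/7))) = ½·(26 − 20 − 69/7) = -27/14, so the L-coordinate is 3/7.
[KLN] = ½·(7·(-4−(-30/7)) + 4·(-30/7−(-1)) + (20/7)·(-1−(-4))) = ½·(2 − 92/7 + 60/7) = -9/7, so the M-coordinate is 2/7.

(2/7, 3/7, 2/7)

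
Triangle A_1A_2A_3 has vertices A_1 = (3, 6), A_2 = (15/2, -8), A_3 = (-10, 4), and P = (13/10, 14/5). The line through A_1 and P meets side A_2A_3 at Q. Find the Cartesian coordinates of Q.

(-5/4, -2)

Barycentric coordinates of P with respect to A_1A_2A_3: (3/5, 1/5, 1/5).
On side A_2A_3 the A_1-coordinate is zero; dropping P's A_1-weight 3/5 and renormalizing the remaining 1/5 : 1/5 gives weights 1/2, 1/2 on A_2, A_3.
Q = (1/2)·(15/2, -8) + (1/2)·(-10, 4) = (-5/4, -2).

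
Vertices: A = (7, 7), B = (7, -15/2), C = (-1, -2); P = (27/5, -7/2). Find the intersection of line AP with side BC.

(5, -49/8)

Barycentric coordinates of P with respect to ABC: (1/5, 3/5, 1/5).
On side BC the A-coordinate is zero; dropping P's A-weight 1/5 and renormalizing the remaining 3/5 : 1/5 gives weights 3/4, 1/4 on B, C.
Q = (3/4)·(7, -15/2) + (1/4)·(-1, -2) = (5, -49/8).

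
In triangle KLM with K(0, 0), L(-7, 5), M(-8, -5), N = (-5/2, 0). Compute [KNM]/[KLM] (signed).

[KLM] = ½·(0·(5−(-5)) + (-7)·(-5−0) + (-8)·(0−5)) = ½·(0 + 35 + 40) = 75/2.
[KNM] = ½·(0·(0−(-5)) + (-5/2)·(-5−0) + (-8)·(0−0)) = ½·(0 + 25/2 + 0) = 25/4, so the ratio is (25/4)/(75/2) = 1/6.

1/6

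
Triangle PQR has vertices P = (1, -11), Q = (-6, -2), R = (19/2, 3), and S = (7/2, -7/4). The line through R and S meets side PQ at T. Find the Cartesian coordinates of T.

(-5/2, -13/2)

Barycentric coordinates of S with respect to PQR: (1/4, 1/4, 1/2).
On side PQ the R-coordinate is zero; dropping S's R-weight 1/2 and renormalizing the remaining 1/4 : 1/4 gives weights 1/2, 1/2 on P, Q.
T = (1/2)·(1, -11) + (1/2)·(-6, -2) = (-5/2, -13/2).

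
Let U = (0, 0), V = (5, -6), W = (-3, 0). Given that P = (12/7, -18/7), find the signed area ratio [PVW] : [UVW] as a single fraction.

[UVW] = ½·(0·(-6−0) + 5·(0−0) + (-3)·(0−(-6))) = ½·(0 + 0 − 18) = -9.
[PVW] = ½·((12/7)·(-6−0) + 5·(0−(-18/7)) + (-3)·(-18/7−(-6))) = ½·(-72/7 + 90/7 − 72/7) = -27/7, so the ratio is (-27/7)/(-9) = 3/7.

3/7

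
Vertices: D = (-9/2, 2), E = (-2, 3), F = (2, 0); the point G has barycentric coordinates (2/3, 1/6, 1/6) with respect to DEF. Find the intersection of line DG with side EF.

(0, 3/2)

Line DG meets EF where the D-coordinate vanishes; zeroing G's D-weight and renormalizing leaves E, F-weights 1/6 : 1/6 → (1/2, 1/2).
So H = (1/2)·E + (1/2)·F = (0, 3/2).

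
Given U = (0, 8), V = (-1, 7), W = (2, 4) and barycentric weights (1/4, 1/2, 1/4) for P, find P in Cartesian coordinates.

(0, 13/2)

P = (1/4)·U + (1/2)·V + (1/4)·W.
x-coordinate: (1/4)·0 + (1/2)·(-1) + (1/4)·2 = 0.
y-coordinate: (1/4)·8 + (1/2)·7 + (1/4)·4 = 13/2.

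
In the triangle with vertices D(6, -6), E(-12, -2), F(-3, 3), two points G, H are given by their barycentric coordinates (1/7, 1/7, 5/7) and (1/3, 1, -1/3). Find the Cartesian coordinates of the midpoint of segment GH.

Barycentric coordinates of the midpoint are the average: (5/21, 4/7, 4/21).
Converting: (5/21)·D + (4/7)·E + (4/21)·F = (-6, -2).

(-6, -2)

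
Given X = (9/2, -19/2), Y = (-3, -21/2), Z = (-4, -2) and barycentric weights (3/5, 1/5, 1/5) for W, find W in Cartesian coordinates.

W = (3/5)·X + (1/5)·Y + (1/5)·Z.
x-coordinate: (3/5)·(9/2) + (1/5)·(-3) + (1/5)·(-4) = 13/10.
y-coordinate: (3/5)·(-19/2) + (1/5)·(-21/2) + (1/5)·(-2) = -41/5.

(13/10, -41/5)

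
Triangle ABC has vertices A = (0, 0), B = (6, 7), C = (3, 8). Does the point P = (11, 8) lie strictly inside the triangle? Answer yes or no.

Barycentric coordinates of P: (-8/27, 64/27, -29/27).
The three coordinates are negative, positive, negative; a point is interior exactly when all three are positive.

no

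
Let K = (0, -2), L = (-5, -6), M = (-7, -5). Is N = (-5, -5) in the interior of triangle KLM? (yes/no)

Barycentric coordinates of N: (2/13, 6/13, 5/13).
The three coordinates are positive, positive, positive; a point is interior exactly when all three are positive.

yes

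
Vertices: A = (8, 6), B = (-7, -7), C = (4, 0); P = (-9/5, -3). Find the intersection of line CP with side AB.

(-13/4, -15/4)

Barycentric coordinates of P with respect to ABC: (1/5, 3/5, 1/5).
On side AB the C-coordinate is zero; dropping P's C-weight 1/5 and renormalizing the remaining 1/5 : 3/5 gives weights 1/4, 3/4 on A, B.
Q = (1/4)·(8, 6) + (3/4)·(-7, -7) = (-13/4, -15/4).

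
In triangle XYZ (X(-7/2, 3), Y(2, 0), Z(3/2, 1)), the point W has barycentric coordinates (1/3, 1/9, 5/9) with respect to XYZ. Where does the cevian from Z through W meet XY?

Line ZW meets XY where the Z-coordinate vanishes; zeroing W's Z-weight and renormalizing leaves X, Y-weights 1/3 : 1/9 → (3/4, 1/4).
So V = (3/4)·X + (1/4)·Y = (-17/8, 9/4).

(-17/8, 9/4)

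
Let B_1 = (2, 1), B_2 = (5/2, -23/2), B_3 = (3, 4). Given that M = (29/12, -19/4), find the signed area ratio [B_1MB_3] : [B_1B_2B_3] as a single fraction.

1/2

[B_1B_2B_3] = ½·(2·(-23/2−4) + (5/2)·(4−1) + 3·(1−(-23/2))) = ½·(-31 + 15/2 + 75/2) = 7.
[B_1MB_3] = ½·(2·(-19/4−4) + (29/12)·(4−1) + 3·(1−(-19/4))) = ½·(-35/2 + 29/4 + 69/4) = 7/2, so the ratio is (7/2)/7 = 1/2.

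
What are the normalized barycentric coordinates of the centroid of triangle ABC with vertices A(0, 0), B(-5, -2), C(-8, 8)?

The centroid is the average of the vertices, so each weight is 1/3.

(1/3, 1/3, 1/3)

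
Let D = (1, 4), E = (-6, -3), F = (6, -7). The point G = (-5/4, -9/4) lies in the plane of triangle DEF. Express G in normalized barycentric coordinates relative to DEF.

(1/4, 1/2, 1/4)

Signed area of the reference triangle: [DEF] = ½·(1·(-3−(-7)) + (-6)·(-7−4) + 6·(4−(-3))) = ½·(4 + 66 + 42) = 56.
[GEF] = ½·((-5/4)·(-3−(-7)) + (-6)·(-7−(-9/4)) + 6·(-9/4−(-3))) = ½·(-5 + 57/2 + 9/2) = 14, so the D-coordinate is 14/56 = 1/4.
[DGF] = ½·(1·(-9/4−(-7)) + (-5/4)·(-7−4) + 6·(4−(-9/4))) = ½·(19/4 + 55/4 + 75/2) = 28, so the E-coordinate is 1/2.
[DEG] = ½·(1·(-3−(-9/4)) + (-6)·(-9/4−4) + (-5/4)·(4−(-3))) = ½·(-3/4 + 75/2 − 35/4) = 14, so the F-coordinate is 1/4.
Check: 1/4 + 1/2 + 1/4 = 1.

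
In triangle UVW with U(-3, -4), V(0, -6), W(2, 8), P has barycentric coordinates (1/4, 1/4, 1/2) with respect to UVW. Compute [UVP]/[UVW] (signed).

The signed ratio [UVP]/[UVW] equals the barycentric coordinate of P at vertex W, which is 1/2.

1/2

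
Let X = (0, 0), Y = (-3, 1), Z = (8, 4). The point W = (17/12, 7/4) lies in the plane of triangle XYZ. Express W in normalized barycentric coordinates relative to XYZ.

Signed area of the reference triangle: [XYZ] = ½·(0·(1−4) + (-3)·(4−0) + 8·(0−1)) = ½·(0 − 12 − 8) = -10.
[WYZ] = ½·((17/12)·(1−4) + (-3)·(4−(7/4)) + 8·(7/4−1)) = ½·(-17/4 − 27/4 + 6) = -5/2, so the X-coordinate is (-5/2)/(-10) = 1/4.
[XWZ] = ½·(0·(7/4−4) + (17/12)·(4−0) + 8·(0−(7/4))) = ½·(0 + 17/3 − 14) = -25/6, so the Y-coordinate is 5/12.
[XYW] = ½·(0·(1−(7/4)) + (-3)·(7/4−0) + (17/12)·(0−1)) = ½·(0 − 21/4 − 17/12) = -10/3, so the Z-coordinate is 1/3.
Check: 1/4 + 5/12 + 1/3 = 1.

(1/4, 5/12, 1/3)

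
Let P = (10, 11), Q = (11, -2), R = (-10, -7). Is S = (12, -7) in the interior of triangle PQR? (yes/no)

Barycentric coordinates of S: (-55/139, 198/139, -4/139).
The three coordinates are negative, positive, negative; a point is interior exactly when all three are positive.

no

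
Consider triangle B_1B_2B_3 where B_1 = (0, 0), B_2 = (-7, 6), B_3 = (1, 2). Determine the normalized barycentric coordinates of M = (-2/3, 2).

(1/3, 1/6, 1/2)

Signed area of the reference triangle: [B_1B_2B_3] = ½·(0·(6−2) + (-7)·(2−0) + 1·(0−6)) = ½·(0 − 14 − 6) = -10.
[MB_2B_3] = ½·((-2/3)·(6−2) + (-7)·(2−2) + 1·(2−6)) = ½·(-8/3 + 0 − 4) = -10/3, so the B_1-coordinate is (-10/3)/(-10) = 1/3.
[B_1MB_3] = ½·(0·(2−2) + (-2/3)·(2−0) + 1·(0−2)) = ½·(0 − 4/3 − 2) = -5/3, so the B_2-coordinate is 1/6.
[B_1B_2M] = ½·(0·(6−2) + (-7)·(2−0) + (-2/3)·(0−6)) = ½·(0 − 14 + 4) = -5, so the B_3-coordinate is 1/2.
Check: 1/3 + 1/6 + 1/2 = 1.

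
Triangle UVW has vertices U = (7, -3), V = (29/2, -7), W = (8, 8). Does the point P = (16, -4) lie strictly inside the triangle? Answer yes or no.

no

Barycentric coordinates of P: (-84/173, 200/173, 57/173).
The three coordinates are negative, positive, positive; a point is interior exactly when all three are positive.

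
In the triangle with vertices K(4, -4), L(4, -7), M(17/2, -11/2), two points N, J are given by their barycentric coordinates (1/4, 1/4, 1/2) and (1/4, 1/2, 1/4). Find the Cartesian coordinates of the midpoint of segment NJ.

Barycentric coordinates of the midpoint are the average: (1/4, 3/8, 3/8).
Converting: (1/4)·K + (3/8)·L + (3/8)·M = (91/16, -91/16).

(91/16, -91/16)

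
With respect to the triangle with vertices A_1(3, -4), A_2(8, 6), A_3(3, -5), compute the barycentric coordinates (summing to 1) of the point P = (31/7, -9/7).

Signed area of the reference triangle: [A_1A_2A_3] = ½·(3·(6−(-5)) + 8·(-5−(-4)) + 3·(-4−6)) = ½·(33 − 8 − 30) = -5/2.
[PA_2A_3] = ½·((31/7)·(6−(-5)) + 8·(-5−(-9/7)) + 3·(-9/7−6)) = ½·(341/7 − 208/7 − 153/7) = -10/7, so the A_1-coordinate is (-10/7)/(-5/2) = 4/7.
[A_1PA_3] = ½·(3·(-9/7−(-5)) + (31/7)·(-5−(-4)) + 3·(-4−(-9/7))) = ½·(78/7 − 31/7 − 57/7) = -5/7, so the A_2-coordinate is 2/7.
[A_1A_2P] = ½·(3·(6−(-9/7)) + 8·(-9/7−(-4)) + (31/7)·(-4−6)) = ½·(153/7 + 152/7 − 310/7) = -5/14, so the A_3-coordinate is 1/7.

(4/7, 2/7, 1/7)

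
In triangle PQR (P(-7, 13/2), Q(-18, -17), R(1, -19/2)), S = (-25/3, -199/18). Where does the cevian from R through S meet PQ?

(-79/5, -123/10)

Barycentric coordinates of S with respect to PQR: (1/9, 4/9, 4/9).
On side PQ the R-coordinate is zero; dropping S's R-weight 4/9 and renormalizing the remaining 1/9 : 4/9 gives weights 1/5, 4/5 on P, Q.
T = (1/5)·(-7, 13/2) + (4/5)·(-18, -17) = (-79/5, -123/10).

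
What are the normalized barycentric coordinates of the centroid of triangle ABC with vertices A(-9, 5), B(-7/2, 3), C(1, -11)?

The centroid is the average of the vertices, so each weight is 1/3.

(1/3, 1/3, 1/3)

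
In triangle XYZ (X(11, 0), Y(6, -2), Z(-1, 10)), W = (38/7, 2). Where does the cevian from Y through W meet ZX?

Barycentric coordinates of W with respect to XYZ: (2/7, 3/7, 2/7).
On side ZX the Y-coordinate is zero; dropping W's Y-weight 3/7 and renormalizing the remaining 2/7 : 2/7 gives weights 1/2, 1/2 on Z, X.
V = (1/2)·(-1, 10) + (1/2)·(11, 0) = (5, 5).

(5, 5)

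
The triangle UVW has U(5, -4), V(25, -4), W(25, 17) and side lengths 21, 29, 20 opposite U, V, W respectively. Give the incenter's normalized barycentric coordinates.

(3/10, 29/70, 2/7)

The incenter has barycentric coordinates proportional to the opposite side lengths: (21 : 29 : 20).
Normalizing by 21+29+20 = 70 gives (3/10, 29/70, 2/7).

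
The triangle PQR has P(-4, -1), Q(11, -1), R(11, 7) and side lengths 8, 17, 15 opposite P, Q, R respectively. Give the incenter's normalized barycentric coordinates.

(1/5, 17/40, 3/8)

The incenter has barycentric coordinates proportional to the opposite side lengths: (8 : 17 : 15).
Normalizing by 8+17+15 = 40 gives (1/5, 17/40, 3/8).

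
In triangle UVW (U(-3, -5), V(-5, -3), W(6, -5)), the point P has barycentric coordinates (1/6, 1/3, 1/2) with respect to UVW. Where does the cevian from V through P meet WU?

Line VP meets WU where the V-coordinate vanishes; zeroing P's V-weight and renormalizing leaves W, U-weights 1/2 : 1/6 → (3/4, 1/4).
So Q = (3/4)·W + (1/4)·U = (15/4, -5).

(15/4, -5)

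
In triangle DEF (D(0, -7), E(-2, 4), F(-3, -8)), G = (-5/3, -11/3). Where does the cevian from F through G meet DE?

Barycentric coordinates of G with respect to DEF: (1/3, 1/3, 1/3).
On side DE the F-coordinate is zero; dropping G's F-weight 1/3 and renormalizing the remaining 1/3 : 1/3 gives weights 1/2, 1/2 on D, E.
H = (1/2)·(0, -7) + (1/2)·(-2, 4) = (-1, -3/2).

(-1, -3/2)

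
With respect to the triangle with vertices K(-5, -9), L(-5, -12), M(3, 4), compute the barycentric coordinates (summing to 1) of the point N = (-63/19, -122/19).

Signed area of the reference triangle: [KLM] = ½·((-5)·(-12−4) + (-5)·(4−(-9)) + 3·(-9−(-12))) = ½·(80 − 65 + 9) = 12.
[NLM] = ½·((-63/19)·(-12−4) + (-5)·(4−(-122/19)) + 3·(-122/19−(-12))) = ½·(1008/19 − 990/19 + 318/19) = 168/19, so the K-coordinate is (168/19)/12 = 14/19.
[KNM] = ½·((-5)·(-122/19−4) + (-63/19)·(4−(-9)) + 3·(-9−(-122/19))) = ½·(990/19 − 819/19 − 147/19) = 12/19, so the L-coordinate is 1/19.
[KLN] = ½·((-5)·(-12−(-122/19)) + (-5)·(-122/19−(-9)) + (-63/19)·(-9−(-12))) = ½·(530/19 − 245/19 − 189/19) = 48/19, so the M-coordinate is 4/19.

(14/19, 1/19, 4/19)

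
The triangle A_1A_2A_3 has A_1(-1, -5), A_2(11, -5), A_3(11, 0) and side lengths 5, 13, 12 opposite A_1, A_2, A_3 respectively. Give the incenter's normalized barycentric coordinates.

The incenter has barycentric coordinates proportional to the opposite side lengths: (5 : 13 : 12).
Normalizing by 5+13+12 = 30 gives (1/6, 13/30, 2/5).

(1/6, 13/30, 2/5)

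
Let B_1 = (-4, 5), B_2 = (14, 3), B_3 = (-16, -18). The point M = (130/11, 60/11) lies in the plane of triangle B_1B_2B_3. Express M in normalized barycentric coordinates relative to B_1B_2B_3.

(3/11, 9/11, -1/11)

Signed area of the reference triangle: [B_1B_2B_3] = ½·((-4)·(3−(-18)) + 14·(-18−5) + (-16)·(5−3)) = ½·(-84 − 322 − 32) = -219.
[MB_2B_3] = ½·((130/11)·(3−(-18)) + 14·(-18−(60/11)) + (-16)·(60/11−3)) = ½·(2730/11 − 3612/11 − 432/11) = -657/11, so the B_1-coordinate is (-657/11)/(-219) = 3/11.
[B_1MB_3] = ½·((-4)·(60/11−(-18)) + (130/11)·(-18−5) + (-16)·(5−(60/11))) = ½·(-1032/11 − 2990/11 + 80/11) = -1971/11, so the B_2-coordinate is 9/11.
[B_1B_2M] = ½·((-4)·(3−(60/11)) + 14·(60/11−5) + (130/11)·(5−3)) = ½·(108/11 + 70/11 + 260/11) = 219/11, so the B_3-coordinate is -1/11.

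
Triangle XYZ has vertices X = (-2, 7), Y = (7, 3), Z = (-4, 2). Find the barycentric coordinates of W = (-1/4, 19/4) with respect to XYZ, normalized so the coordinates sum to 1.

(1/2, 1/4, 1/4)

Signed area of the reference triangle: [XYZ] = ½·((-2)·(3−2) + 7·(2−7) + (-4)·(7−3)) = ½·(-2 − 35 − 16) = -53/2.
[WYZ] = ½·((-1/4)·(3−2) + 7·(2−(19/4)) + (-4)·(19/4−3)) = ½·(-1/4 − 77/4 − 7) = -53/4, so the X-coordinate is (-53/4)/(-53/2) = 1/2.
[XWZ] = ½·((-2)·(19/4−2) + (-1/4)·(2−7) + (-4)·(7−(19/4))) = ½·(-11/2 + 5/4 − 9) = -53/8, so the Y-coordinate is 1/4.
[XYW] = ½·((-2)·(3−(19/4)) + 7·(19/4−7) + (-1/4)·(7−3)) = ½·(7/2 − 63/4 − 1) = -53/8, so the Z-coordinate is 1/4.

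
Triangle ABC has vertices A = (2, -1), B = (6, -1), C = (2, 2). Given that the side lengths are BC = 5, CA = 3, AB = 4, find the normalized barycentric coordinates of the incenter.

(5/12, 1/4, 1/3)

The incenter has barycentric coordinates proportional to the opposite side lengths: (5 : 3 : 4).
Normalizing by 5+3+4 = 12 gives (5/12, 1/4, 1/3).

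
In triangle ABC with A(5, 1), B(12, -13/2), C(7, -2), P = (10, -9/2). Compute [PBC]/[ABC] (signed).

[ABC] = ½·(5·(-13/2−(-2)) + 12·(-2−1) + 7·(1−(-13/2))) = ½·(-45/2 − 36 + 105/2) = -3.
[PBC] = ½·(10·(-13/2−(-2)) + 12·(-2−(-9/2)) + 7·(-9/2−(-13/2))) = ½·(-45 + 30 + 14) = -1/2, so the ratio is (-1/2)/(-3) = 1/6.

1/6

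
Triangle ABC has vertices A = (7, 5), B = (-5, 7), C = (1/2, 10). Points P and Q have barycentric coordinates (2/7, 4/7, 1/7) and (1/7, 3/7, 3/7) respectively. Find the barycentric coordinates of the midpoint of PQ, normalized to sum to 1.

(3/14, 1/2, 2/7)

Since both coordinate triples sum to 1, the midpoint's barycentrics are the componentwise average.
(2/7+1/7)/2 = 3/14; similarly 1/2 and 2/7.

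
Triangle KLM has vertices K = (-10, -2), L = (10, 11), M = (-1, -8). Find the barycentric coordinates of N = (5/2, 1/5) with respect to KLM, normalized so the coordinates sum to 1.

Signed area of the reference triangle: [KLM] = ½·((-10)·(11−(-8)) + 10·(-8−(-2)) + (-1)·(-2−11)) = ½·(-190 − 60 + 13) = -237/2.
[NLM] = ½·((5/2)·(11−(-8)) + 10·(-8−(1/5)) + (-1)·(1/5−11)) = ½·(95/2 − 82 + 54/5) = -237/20, so the K-coordinate is (-237/20)/(-237/2) = 1/10.
[KNM] = ½·((-10)·(1/5−(-8)) + (5/2)·(-8−(-2)) + (-1)·(-2−(1/5))) = ½·(-82 − 15 + 11/5) = -237/5, so the L-coordinate is 2/5.
[KLN] = ½·((-10)·(11−(1/5)) + 10·(1/5−(-2)) + (5/2)·(-2−11)) = ½·(-108 + 22 − 65/2) = -237/4, so the M-coordinate is 1/2.
Check: 1/10 + 2/5 + 1/2 = 1.

(1/10, 2/5, 1/2)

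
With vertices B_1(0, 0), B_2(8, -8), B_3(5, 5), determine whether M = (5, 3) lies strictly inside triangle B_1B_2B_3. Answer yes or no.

Barycentric coordinates of M: (3/40, 1/8, 4/5).
The three coordinates are positive, positive, positive; a point is interior exactly when all three are positive.

yes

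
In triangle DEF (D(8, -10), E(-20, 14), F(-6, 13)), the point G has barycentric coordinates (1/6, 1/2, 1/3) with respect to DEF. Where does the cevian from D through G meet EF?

(-72/5, 68/5)

Line DG meets EF where the D-coordinate vanishes; zeroing G's D-weight and renormalizing leaves E, F-weights 1/2 : 1/3 → (3/5, 2/5).
So H = (3/5)·E + (2/5)·F = (-72/5, 68/5).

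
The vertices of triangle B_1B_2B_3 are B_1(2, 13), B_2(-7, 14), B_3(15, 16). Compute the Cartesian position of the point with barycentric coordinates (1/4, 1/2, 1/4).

M = (1/4)·B_1 + (1/2)·B_2 + (1/4)·B_3.
x-coordinate: (1/4)·2 + (1/2)·(-7) + (1/4)·15 = 3/4.
y-coordinate: (1/4)·13 + (1/2)·14 + (1/4)·16 = 57/4.

(3/4, 57/4)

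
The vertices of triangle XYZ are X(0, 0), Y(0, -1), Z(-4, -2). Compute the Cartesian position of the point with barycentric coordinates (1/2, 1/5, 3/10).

(-6/5, -4/5)

W = (1/2)·X + (1/5)·Y + (3/10)·Z.
x-coordinate: (1/2)·0 + (1/5)·0 + (3/10)·(-4) = -6/5.
y-coordinate: (1/2)·0 + (1/5)·(-1) + (3/10)·(-2) = -4/5.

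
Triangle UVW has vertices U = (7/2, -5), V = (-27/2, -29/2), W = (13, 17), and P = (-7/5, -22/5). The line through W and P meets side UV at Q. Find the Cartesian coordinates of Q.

Barycentric coordinates of P with respect to UVW: (2/5, 2/5, 1/5).
On side UV the W-coordinate is zero; dropping P's W-weight 1/5 and renormalizing the remaining 2/5 : 2/5 gives weights 1/2, 1/2 on U, V.
Q = (1/2)·(7/2, -5) + (1/2)·(-27/2, -29/2) = (-5, -39/4).

(-5, -39/4)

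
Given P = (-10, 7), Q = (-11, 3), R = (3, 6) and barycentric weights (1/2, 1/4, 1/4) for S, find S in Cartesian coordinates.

(-7, 23/4)

S = (1/2)·P + (1/4)·Q + (1/4)·R.
x-coordinate: (1/2)·(-10) + (1/4)·(-11) + (1/4)·3 = -7.
y-coordinate: (1/2)·7 + (1/4)·3 + (1/4)·6 = 23/4.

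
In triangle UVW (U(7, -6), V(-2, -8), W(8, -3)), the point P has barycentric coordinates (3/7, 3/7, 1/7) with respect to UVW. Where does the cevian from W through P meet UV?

Line WP meets UV where the W-coordinate vanishes; zeroing P's W-weight and renormalizing leaves U, V-weights 3/7 : 3/7 → (1/2, 1/2).
So Q = (1/2)·U + (1/2)·V = (5/2, -7).

(5/2, -7)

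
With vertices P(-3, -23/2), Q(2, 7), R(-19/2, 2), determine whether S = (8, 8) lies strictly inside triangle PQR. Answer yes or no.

Barycentric coordinates of S: (74/751, 1101/751, -424/751).
The three coordinates are positive, positive, negative; a point is interior exactly when all three are positive.

no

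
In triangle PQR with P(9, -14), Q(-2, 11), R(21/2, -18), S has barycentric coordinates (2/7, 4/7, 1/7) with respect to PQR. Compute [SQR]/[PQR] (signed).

The signed ratio [SQR]/[PQR] equals the barycentric coordinate of S at vertex P, which is 2/7.

2/7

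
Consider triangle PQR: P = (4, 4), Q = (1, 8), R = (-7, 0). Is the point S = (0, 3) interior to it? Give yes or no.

Barycentric coordinates of S: (4/7, 5/56, 19/56).
The three coordinates are positive, positive, positive; a point is interior exactly when all three are positive.

yes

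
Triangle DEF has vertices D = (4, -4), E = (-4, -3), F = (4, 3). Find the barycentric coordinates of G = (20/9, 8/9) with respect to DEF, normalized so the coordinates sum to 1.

Signed area of the reference triangle: [DEF] = ½·(4·(-3−3) + (-4)·(3−(-4)) + 4·(-4−(-3))) = ½·(-24 − 28 − 4) = -28.
[GEF] = ½·((20/9)·(-3−3) + (-4)·(3−(8/9)) + 4·(8/9−(-3))) = ½·(-40/3 − 76/9 + 140/9) = -28/9, so the D-coordinate is (-28/9)/(-28) = 1/9.
[DGF] = ½·(4·(8/9−3) + (20/9)·(3−(-4)) + 4·(-4−(8/9))) = ½·(-76/9 + 140/9 − 176/9) = -56/9, so the E-coordinate is 2/9.
[DEG] = ½·(4·(-3−(8/9)) + (-4)·(8/9−(-4)) + (20/9)·(-4−(-3))) = ½·(-140/9 − 176/9 − 20/9) = -56/3, so the F-coordinate is 2/3.

(1/9, 2/9, 2/3)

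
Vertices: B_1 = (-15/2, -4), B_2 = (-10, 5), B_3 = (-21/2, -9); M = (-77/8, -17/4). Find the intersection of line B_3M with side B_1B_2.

(-35/4, 1/2)

Barycentric coordinates of M with respect to B_1B_2B_3: (1/4, 1/4, 1/2).
On side B_1B_2 the B_3-coordinate is zero; dropping M's B_3-weight 1/2 and renormalizing the remaining 1/4 : 1/4 gives weights 1/2, 1/2 on B_1, B_2.
N = (1/2)·(-15/2, -4) + (1/2)·(-10, 5) = (-35/4, 1/2).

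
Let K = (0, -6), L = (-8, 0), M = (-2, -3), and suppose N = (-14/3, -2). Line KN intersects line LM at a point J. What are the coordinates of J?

Barycentric coordinates of N with respect to KLM: (1/6, 1/2, 1/3).
On side LM the K-coordinate is zero; dropping N's K-weight 1/6 and renormalizing the remaining 1/2 : 1/3 gives weights 3/5, 2/5 on L, M.
J = (3/5)·(-8, 0) + (2/5)·(-2, -3) = (-28/5, -6/5).

(-28/5, -6/5)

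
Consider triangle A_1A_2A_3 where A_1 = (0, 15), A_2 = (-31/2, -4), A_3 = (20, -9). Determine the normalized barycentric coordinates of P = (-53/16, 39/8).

(1/2, 3/8, 1/8)

Signed area of the reference triangle: [A_1A_2A_3] = ½·(0·(-4−(-9)) + (-31/2)·(-9−15) + 20·(15−(-4))) = ½·(0 + 372 + 380) = 376.
[PA_2A_3] = ½·((-53/16)·(-4−(-9)) + (-31/2)·(-9−(39/8)) + 20·(39/8−(-4))) = ½·(-265/16 + 3441/16 + 355/2) = 188, so the A_1-coordinate is 188/376 = 1/2.
[A_1PA_3] = ½·(0·(39/8−(-9)) + (-53/16)·(-9−15) + 20·(15−(39/8))) = ½·(0 + 159/2 + 405/2) = 141, so the A_2-coordinate is 3/8.
[A_1A_2P] = ½·(0·(-4−(39/8)) + (-31/2)·(39/8−15) + (-53/16)·(15−(-4))) = ½·(0 + 2511/16 − 1007/16) = 47, so the A_3-coordinate is 1/8.
Check: 1/2 + 3/8 + 1/8 = 1.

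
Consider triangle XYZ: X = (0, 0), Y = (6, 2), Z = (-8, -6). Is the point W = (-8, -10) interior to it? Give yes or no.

Barycentric coordinates of W: (-14/5, 8/5, 11/5).
The three coordinates are negative, positive, positive; a point is interior exactly when all three are positive.

no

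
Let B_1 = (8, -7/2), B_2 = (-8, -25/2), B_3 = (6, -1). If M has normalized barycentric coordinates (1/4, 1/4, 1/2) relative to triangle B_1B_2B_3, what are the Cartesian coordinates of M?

(3, -9/2)

M = (1/4)·B_1 + (1/4)·B_2 + (1/2)·B_3.
x-coordinate: (1/4)·8 + (1/4)·(-8) + (1/2)·6 = 3.
y-coordinate: (1/4)·(-7/2) + (1/4)·(-25/2) + (1/2)·(-1) = -9/2.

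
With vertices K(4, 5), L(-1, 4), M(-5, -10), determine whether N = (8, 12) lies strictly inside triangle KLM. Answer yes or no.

Barycentric coordinates of N: (47/33, 1/22, -31/66).
The three coordinates are positive, positive, negative; a point is interior exactly when all three are positive.

no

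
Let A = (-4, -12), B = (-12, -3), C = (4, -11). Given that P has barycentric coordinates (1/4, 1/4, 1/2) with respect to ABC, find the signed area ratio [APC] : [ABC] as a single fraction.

The signed ratio [APC]/[ABC] equals the barycentric coordinate of P at vertex B, which is 1/4.

1/4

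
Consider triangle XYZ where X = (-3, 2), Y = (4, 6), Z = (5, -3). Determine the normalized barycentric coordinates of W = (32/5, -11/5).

Signed area of the reference triangle: [XYZ] = ½·((-3)·(6−(-3)) + 4·(-3−2) + 5·(2−6)) = ½·(-27 − 20 − 20) = -67/2.
[WYZ] = ½·((32/5)·(6−(-3)) + 4·(-3−(-11/5)) + 5·(-11/5−6)) = ½·(288/5 − 16/5 − 41) = 67/10, so the X-coordinate is (67/10)/(-67/2) = -1/5.
[XWZ] = ½·((-3)·(-11/5−(-3)) + (32/5)·(-3−2) + 5·(2−(-11/5))) = ½·(-12/5 − 32 + 21) = -67/10, so the Y-coordinate is 1/5.
[XYW] = ½·((-3)·(6−(-11/5)) + 4·(-11/5−2) + (32/5)·(2−6)) = ½·(-123/5 − 84/5 − 128/5) = -67/2, so the Z-coordinate is 1.
Check: -1/5 + 1/5 + 1 = 1.

(-1/5, 1/5, 1)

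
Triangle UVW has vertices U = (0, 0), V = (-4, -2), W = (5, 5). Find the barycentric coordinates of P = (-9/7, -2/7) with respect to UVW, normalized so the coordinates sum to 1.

Signed area of the reference triangle: [UVW] = ½·(0·(-2−5) + (-4)·(5−0) + 5·(0−(-2))) = ½·(0 − 20 + 10) = -5.
[PVW] = ½·((-9/7)·(-2−5) + (-4)·(5−(-2/7)) + 5·(-2/7−(-2))) = ½·(9 − 148/7 + 60/7) = -25/14, so the U-coordinate is (-25/14)/(-5) = 5/14.
[UPW] = ½·(0·(-2/7−5) + (-9/7)·(5−0) + 5·(0−(-2/7))) = ½·(0 − 45/7 + 10/7) = -5/2, so the V-coordinate is 1/2.
[UVP] = ½·(0·(-2−(-2/7)) + (-4)·(-2/7−0) + (-9/7)·(0−(-2))) = ½·(0 + 8/7 − 18/7) = -5/7, so the W-coordinate is 1/7.

(5/14, 1/2, 1/7)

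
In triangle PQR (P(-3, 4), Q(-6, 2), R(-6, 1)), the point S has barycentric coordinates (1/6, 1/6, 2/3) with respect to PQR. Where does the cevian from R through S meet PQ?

(-9/2, 3)

Line RS meets PQ where the R-coordinate vanishes; zeroing S's R-weight and renormalizing leaves P, Q-weights 1/6 : 1/6 → (1/2, 1/2).
So T = (1/2)·P + (1/2)·Q = (-9/2, 3).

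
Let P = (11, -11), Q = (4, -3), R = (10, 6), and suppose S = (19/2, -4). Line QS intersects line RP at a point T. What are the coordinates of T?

(53/5, -21/5)

Barycentric coordinates of S with respect to PQR: (1/2, 1/6, 1/3).
On side RP the Q-coordinate is zero; dropping S's Q-weight 1/6 and renormalizing the remaining 1/3 : 1/2 gives weights 2/5, 3/5 on R, P.
T = (2/5)·(10, 6) + (3/5)·(11, -11) = (53/5, -21/5).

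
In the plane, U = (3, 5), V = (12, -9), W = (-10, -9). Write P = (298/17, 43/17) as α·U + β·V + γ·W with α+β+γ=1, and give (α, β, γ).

(14/17, 13/17, -10/17)

Signed area of the reference triangle: [UVW] = ½·(3·(-9−(-9)) + 12·(-9−5) + (-10)·(5−(-9))) = ½·(0 − 168 − 140) = -154.
[PVW] = ½·((298/17)·(-9−(-9)) + 12·(-9−(43/17)) + (-10)·(43/17−(-9))) = ½·(0 − 2352/17 − 1960/17) = -2156/17, so the U-coordinate is (-2156/17)/(-154) = 14/17.
[UPW] = ½·(3·(43/17−(-9)) + (298/17)·(-9−5) + (-10)·(5−(43/17))) = ½·(588/17 − 4172/17 − 420/17) = -2002/17, so the V-coordinate is 13/17.
[UVP] = ½·(3·(-9−(43/17)) + 12·(43/17−5) + (298/17)·(5−(-9))) = ½·(-588/17 − 504/17 + 4172/17) = 1540/17, so the W-coordinate is -10/17.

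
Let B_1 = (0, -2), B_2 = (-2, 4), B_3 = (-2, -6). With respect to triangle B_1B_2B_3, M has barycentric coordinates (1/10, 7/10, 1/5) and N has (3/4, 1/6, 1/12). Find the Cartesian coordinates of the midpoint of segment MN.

(-23/20, 1/30)

Barycentric coordinates of the midpoint are the average: (17/40, 13/30, 17/120).
Converting: (17/40)·B_1 + (13/30)·B_2 + (17/120)·B_3 = (-23/20, 1/30).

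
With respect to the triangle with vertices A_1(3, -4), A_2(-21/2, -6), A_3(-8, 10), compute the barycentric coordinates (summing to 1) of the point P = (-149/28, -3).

Signed area of the reference triangle: [A_1A_2A_3] = ½·(3·(-6−10) + (-21/2)·(10−(-4)) + (-8)·(-4−(-6))) = ½·(-48 − 147 − 16) = -211/2.
[PA_2A_3] = ½·((-149/28)·(-6−10) + (-21/2)·(10−(-3)) + (-8)·(-3−(-6))) = ½·(596/7 − 273/2 − 24) = -1055/28, so the A_1-coordinate is (-1055/28)/(-211/2) = 5/14.
[A_1PA_3] = ½·(3·(-3−10) + (-149/28)·(10−(-4)) + (-8)·(-4−(-3))) = ½·(-39 − 149/2 + 8) = -211/4, so the A_2-coordinate is 1/2.
[A_1A_2P] = ½·(3·(-6−(-3)) + (-21/2)·(-3−(-4)) + (-149/28)·(-4−(-6))) = ½·(-9 − 21/2 − 149/14) = -211/14, so the A_3-coordinate is 1/7.
Check: 5/14 + 1/2 + 1/7 = 1.

(5/14, 1/2, 1/7)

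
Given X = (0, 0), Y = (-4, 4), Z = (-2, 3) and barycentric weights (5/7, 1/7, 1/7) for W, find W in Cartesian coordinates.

W = (5/7)·X + (1/7)·Y + (1/7)·Z.
x-coordinate: (5/7)·0 + (1/7)·(-4) + (1/7)·(-2) = -6/7.
y-coordinate: (5/7)·0 + (1/7)·4 + (1/7)·3 = 1.

(-6/7, 1)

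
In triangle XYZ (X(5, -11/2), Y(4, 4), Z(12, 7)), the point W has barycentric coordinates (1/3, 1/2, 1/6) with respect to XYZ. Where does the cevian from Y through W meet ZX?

Line YW meets ZX where the Y-coordinate vanishes; zeroing W's Y-weight and renormalizing leaves Z, X-weights 1/6 : 1/3 → (1/3, 2/3).
So V = (1/3)·Z + (2/3)·X = (22/3, -4/3).

(22/3, -4/3)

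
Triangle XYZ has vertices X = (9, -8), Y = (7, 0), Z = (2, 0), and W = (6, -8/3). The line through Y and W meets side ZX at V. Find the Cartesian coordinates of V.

Barycentric coordinates of W with respect to XYZ: (1/3, 1/3, 1/3).
On side ZX the Y-coordinate is zero; dropping W's Y-weight 1/3 and renormalizing the remaining 1/3 : 1/3 gives weights 1/2, 1/2 on Z, X.
V = (1/2)·(2, 0) + (1/2)·(9, -8) = (11/2, -4).

(11/2, -4)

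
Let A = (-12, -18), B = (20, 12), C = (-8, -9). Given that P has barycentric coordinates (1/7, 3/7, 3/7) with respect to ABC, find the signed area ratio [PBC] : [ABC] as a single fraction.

The signed ratio [PBC]/[ABC] equals the barycentric coordinate of P at vertex A, which is 1/7.

1/7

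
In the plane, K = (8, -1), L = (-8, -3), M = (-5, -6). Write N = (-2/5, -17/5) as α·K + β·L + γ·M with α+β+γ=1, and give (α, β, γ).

Signed area of the reference triangle: [KLM] = ½·(8·(-3−(-6)) + (-8)·(-6−(-1)) + (-5)·(-1−(-3))) = ½·(24 + 40 − 10) = 27.
[NLM] = ½·((-2/5)·(-3−(-6)) + (-8)·(-6−(-17/5)) + (-5)·(-17/5−(-3))) = ½·(-6/5 + 104/5 + 2) = 54/5, so the K-coordinate is (54/5)/27 = 2/5.
[KNM] = ½·(8·(-17/5−(-6)) + (-2/5)·(-6−(-1)) + (-5)·(-1−(-17/5))) = ½·(104/5 + 2 − 12) = 27/5, so the L-coordinate is 1/5.
[KLN] = ½·(8·(-3−(-17/5)) + (-8)·(-17/5−(-1)) + (-2/5)·(-1−(-3))) = ½·(16/5 + 96/5 − 4/5) = 54/5, so the M-coordinate is 2/5.
Check: 2/5 + 1/5 + 2/5 = 1.

(2/5, 1/5, 2/5)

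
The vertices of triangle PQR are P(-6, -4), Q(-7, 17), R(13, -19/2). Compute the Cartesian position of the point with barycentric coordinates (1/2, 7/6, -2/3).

S = (1/2)·P + (7/6)·Q + (-2/3)·R.
x-coordinate: (1/2)·(-6) + (7/6)·(-7) + (-2/3)·13 = -119/6.
y-coordinate: (1/2)·(-4) + (7/6)·17 + (-2/3)·(-19/2) = 145/6.

(-119/6, 145/6)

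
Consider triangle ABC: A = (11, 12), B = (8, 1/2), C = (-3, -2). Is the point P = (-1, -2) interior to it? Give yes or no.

Barycentric coordinates of P: (-5/119, 4/17, 96/119).
The three coordinates are negative, positive, positive; a point is interior exactly when all three are positive.

no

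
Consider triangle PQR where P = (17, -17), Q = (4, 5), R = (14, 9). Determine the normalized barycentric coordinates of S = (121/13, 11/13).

(3/13, 7/13, 3/13)

Signed area of the reference triangle: [PQR] = ½·(17·(5−9) + 4·(9−(-17)) + 14·(-17−5)) = ½·(-68 + 104 − 308) = -136.
[SQR] = ½·((121/13)·(5−9) + 4·(9−(11/13)) + 14·(11/13−5)) = ½·(-484/13 + 424/13 − 756/13) = -408/13, so the P-coordinate is (-408/13)/(-136) = 3/13.
[PSR] = ½·(17·(11/13−9) + (121/13)·(9−(-17)) + 14·(-17−(11/13))) = ½·(-1802/13 + 242 − 3248/13) = -952/13, so the Q-coordinate is 7/13.
[PQS] = ½·(17·(5−(11/13)) + 4·(11/13−(-17)) + (121/13)·(-17−5)) = ½·(918/13 + 928/13 − 2662/13) = -408/13, so the R-coordinate is 3/13.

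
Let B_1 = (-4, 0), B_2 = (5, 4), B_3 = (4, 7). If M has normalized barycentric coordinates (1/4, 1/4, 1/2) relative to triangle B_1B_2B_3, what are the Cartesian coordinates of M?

(9/4, 9/2)

M = (1/4)·B_1 + (1/4)·B_2 + (1/2)·B_3.
x-coordinate: (1/4)·(-4) + (1/4)·5 + (1/2)·4 = 9/4.
y-coordinate: (1/4)·0 + (1/4)·4 + (1/2)·7 = 9/2.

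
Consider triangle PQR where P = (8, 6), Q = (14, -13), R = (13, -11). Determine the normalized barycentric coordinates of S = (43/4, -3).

Signed area of the reference triangle: [PQR] = ½·(8·(-13−(-11)) + 14·(-11−6) + 13·(6−(-13))) = ½·(-16 − 238 + 247) = -7/2.
[SQR] = ½·((43/4)·(-13−(-11)) + 14·(-11−(-3)) + 13·(-3−(-13))) = ½·(-43/2 − 112 + 130) = -7/4, so the P-coordinate is (-7/4)/(-7/2) = 1/2.
[PSR] = ½·(8·(-3−(-11)) + (43/4)·(-11−6) + 13·(6−(-3))) = ½·(64 − 731/4 + 117) = -7/8, so the Q-coordinate is 1/4.
[PQS] = ½·(8·(-13−(-3)) + 14·(-3−6) + (43/4)·(6−(-13))) = ½·(-80 − 126 + 817/4) = -7/8, so the R-coordinate is 1/4.
Check: 1/2 + 1/4 + 1/4 = 1.

(1/2, 1/4, 1/4)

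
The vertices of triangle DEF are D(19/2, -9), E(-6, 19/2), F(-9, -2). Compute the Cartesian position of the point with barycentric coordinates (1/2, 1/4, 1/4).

G = (1/2)·D + (1/4)·E + (1/4)·F.
x-coordinate: (1/2)·(19/2) + (1/4)·(-6) + (1/4)·(-9) = 1.
y-coordinate: (1/2)·(-9) + (1/4)·(19/2) + (1/4)·(-2) = -21/8.

(1, -21/8)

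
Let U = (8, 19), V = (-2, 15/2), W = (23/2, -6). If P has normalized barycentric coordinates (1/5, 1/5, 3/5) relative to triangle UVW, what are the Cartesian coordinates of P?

P = (1/5)·U + (1/5)·V + (3/5)·W.
x-coordinate: (1/5)·8 + (1/5)·(-2) + (3/5)·(23/2) = 81/10.
y-coordinate: (1/5)·19 + (1/5)·(15/2) + (3/5)·(-6) = 17/10.

(81/10, 17/10)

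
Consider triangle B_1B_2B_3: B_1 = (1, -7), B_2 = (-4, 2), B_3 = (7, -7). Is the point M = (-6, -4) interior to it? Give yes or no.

Barycentric coordinates of M: (14/9, 1/3, -8/9).
The three coordinates are positive, positive, negative; a point is interior exactly when all three are positive.

no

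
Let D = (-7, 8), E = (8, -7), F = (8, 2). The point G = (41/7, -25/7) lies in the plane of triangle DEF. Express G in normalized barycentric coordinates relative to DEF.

Signed area of the reference triangle: [DEF] = ½·((-7)·(-7−2) + 8·(2−8) + 8·(8−(-7))) = ½·(63 − 48 + 120) = 135/2.
[GEF] = ½·((41/7)·(-7−2) + 8·(2−(-25/7)) + 8·(-25/7−(-7))) = ½·(-369/7 + 312/7 + 192/7) = 135/14, so the D-coordinate is (135/14)/(135/2) = 1/7.
[DGF] = ½·((-7)·(-25/7−2) + (41/7)·(2−8) + 8·(8−(-25/7))) = ½·(39 − 246/7 + 648/7) = 675/14, so the E-coordinate is 5/7.
[DEG] = ½·((-7)·(-7−(-25/7)) + 8·(-25/7−8) + (41/7)·(8−(-7))) = ½·(24 − 648/7 + 615/7) = 135/14, so the F-coordinate is 1/7.
Check: 1/7 + 5/7 + 1/7 = 1.

(1/7, 5/7, 1/7)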